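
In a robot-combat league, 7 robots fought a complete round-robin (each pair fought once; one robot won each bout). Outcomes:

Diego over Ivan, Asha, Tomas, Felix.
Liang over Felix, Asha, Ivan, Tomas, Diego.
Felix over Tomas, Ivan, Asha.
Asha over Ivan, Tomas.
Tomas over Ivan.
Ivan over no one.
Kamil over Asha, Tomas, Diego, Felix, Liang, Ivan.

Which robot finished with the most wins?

Win totals: Diego 4, Kamil 6, Tomas 1, Ivan 0, Liang 5, Asha 2, Felix 3.
Kamil leads with 6 wins (next highest: 5).

Kamil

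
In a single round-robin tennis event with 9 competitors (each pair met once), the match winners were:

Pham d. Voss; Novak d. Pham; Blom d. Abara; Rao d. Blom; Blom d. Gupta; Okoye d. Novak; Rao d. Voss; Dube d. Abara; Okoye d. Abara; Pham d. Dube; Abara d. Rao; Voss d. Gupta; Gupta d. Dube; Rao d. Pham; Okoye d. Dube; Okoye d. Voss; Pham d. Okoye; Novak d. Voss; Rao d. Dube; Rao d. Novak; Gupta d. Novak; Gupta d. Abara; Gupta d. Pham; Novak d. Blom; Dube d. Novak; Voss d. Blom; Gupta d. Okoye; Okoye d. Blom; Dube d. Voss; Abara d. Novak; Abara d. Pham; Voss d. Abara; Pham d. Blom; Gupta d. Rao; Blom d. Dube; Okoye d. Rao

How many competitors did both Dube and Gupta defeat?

Dube beat: Voss, Abara, Novak.
Gupta beat: Okoye, Dube, Pham, Rao, Abara, Novak.
Both beat: Abara, Novak — 2.

2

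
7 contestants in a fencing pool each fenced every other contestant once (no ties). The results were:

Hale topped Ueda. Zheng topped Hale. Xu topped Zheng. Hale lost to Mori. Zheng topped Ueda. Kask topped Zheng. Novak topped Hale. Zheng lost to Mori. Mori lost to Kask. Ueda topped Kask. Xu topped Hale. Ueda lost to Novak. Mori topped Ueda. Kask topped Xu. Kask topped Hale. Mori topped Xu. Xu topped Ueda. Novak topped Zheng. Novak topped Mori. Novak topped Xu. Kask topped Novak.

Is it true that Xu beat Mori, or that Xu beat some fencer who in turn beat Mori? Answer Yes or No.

Xu did not beat Mori directly.
Xu beat Zheng, Ueda, Hale, but each of them lost to Mori. No two-step path.

No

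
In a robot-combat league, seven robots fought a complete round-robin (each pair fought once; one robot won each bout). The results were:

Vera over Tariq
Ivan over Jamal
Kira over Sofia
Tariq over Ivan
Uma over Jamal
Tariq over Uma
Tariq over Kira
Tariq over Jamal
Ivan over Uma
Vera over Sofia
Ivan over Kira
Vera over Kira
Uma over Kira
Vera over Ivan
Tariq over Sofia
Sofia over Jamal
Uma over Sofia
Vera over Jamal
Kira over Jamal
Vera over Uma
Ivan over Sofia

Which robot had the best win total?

Win totals: Vera 6, Ivan 4, Jamal 0, Tariq 5, Sofia 1, Uma 3, Kira 2.
Vera leads with 6 wins (next highest: 5).

Vera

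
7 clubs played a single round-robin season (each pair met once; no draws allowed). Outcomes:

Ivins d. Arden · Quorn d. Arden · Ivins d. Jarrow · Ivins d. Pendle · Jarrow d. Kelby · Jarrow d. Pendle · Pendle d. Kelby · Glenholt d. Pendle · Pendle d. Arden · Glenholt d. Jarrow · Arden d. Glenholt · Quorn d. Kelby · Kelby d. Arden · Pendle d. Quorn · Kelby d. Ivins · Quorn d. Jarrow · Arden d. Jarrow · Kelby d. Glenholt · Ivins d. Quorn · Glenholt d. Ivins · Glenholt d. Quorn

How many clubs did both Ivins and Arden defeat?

1

Ivins beat: Arden, Pendle, Quorn, Jarrow.
Arden beat: Glenholt, Jarrow.
Both beat: Jarrow — 1.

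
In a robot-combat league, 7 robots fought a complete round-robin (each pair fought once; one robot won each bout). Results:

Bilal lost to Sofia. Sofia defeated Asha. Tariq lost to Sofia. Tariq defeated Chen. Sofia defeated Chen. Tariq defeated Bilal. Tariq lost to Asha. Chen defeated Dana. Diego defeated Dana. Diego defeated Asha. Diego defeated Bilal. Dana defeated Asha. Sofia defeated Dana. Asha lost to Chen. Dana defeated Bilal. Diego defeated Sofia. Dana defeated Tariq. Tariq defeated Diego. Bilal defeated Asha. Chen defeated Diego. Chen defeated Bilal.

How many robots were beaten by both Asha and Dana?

1

Asha beat: Tariq.
Dana beat: Tariq, Bilal, Asha.
Both beat: Tariq — 1.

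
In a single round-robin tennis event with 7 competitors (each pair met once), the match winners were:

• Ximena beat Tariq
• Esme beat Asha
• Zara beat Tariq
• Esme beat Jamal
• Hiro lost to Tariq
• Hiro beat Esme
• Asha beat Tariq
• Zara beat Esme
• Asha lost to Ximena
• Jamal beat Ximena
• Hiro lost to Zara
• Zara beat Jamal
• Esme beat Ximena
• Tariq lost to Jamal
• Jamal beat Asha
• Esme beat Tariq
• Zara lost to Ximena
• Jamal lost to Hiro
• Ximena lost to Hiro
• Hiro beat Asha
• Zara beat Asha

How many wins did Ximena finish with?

3

Ximena's results: beat Tariq, Zara, Asha; lost to Jamal, Esme, Hiro.
That is 3 wins.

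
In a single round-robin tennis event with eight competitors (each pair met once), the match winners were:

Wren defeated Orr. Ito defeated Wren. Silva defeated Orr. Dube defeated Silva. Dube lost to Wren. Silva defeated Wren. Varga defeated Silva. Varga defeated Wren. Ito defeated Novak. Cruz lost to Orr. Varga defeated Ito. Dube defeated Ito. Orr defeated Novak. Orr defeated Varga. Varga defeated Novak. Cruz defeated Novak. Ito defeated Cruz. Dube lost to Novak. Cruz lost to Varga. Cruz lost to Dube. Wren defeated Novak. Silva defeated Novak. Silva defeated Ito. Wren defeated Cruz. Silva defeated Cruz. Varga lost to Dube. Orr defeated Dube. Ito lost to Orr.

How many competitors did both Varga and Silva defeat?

Varga beat: Ito, Cruz, Novak, Wren, Silva.
Silva beat: Ito, Orr, Cruz, Novak, Wren.
Both beat: Ito, Cruz, Novak, Wren — 4.

4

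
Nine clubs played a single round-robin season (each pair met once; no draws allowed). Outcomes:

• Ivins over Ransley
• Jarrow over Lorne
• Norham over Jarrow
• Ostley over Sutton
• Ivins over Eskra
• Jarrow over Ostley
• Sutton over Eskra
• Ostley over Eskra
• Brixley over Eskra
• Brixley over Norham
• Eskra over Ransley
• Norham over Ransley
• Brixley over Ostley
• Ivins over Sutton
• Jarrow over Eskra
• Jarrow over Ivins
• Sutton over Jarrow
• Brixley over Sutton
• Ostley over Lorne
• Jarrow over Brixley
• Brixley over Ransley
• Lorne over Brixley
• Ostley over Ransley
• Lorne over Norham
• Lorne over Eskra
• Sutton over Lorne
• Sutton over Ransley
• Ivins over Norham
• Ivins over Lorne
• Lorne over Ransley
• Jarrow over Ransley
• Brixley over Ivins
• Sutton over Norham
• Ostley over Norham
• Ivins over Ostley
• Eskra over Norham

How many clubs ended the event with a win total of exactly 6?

3

Win totals: Ivins 6, Jarrow 6, Ostley 5, Eskra 2, Brixley 6, Lorne 4, Ransley 0, Sutton 5, Norham 2.
Exactly 6: Ivins, Jarrow, Brixley — 3 clubs.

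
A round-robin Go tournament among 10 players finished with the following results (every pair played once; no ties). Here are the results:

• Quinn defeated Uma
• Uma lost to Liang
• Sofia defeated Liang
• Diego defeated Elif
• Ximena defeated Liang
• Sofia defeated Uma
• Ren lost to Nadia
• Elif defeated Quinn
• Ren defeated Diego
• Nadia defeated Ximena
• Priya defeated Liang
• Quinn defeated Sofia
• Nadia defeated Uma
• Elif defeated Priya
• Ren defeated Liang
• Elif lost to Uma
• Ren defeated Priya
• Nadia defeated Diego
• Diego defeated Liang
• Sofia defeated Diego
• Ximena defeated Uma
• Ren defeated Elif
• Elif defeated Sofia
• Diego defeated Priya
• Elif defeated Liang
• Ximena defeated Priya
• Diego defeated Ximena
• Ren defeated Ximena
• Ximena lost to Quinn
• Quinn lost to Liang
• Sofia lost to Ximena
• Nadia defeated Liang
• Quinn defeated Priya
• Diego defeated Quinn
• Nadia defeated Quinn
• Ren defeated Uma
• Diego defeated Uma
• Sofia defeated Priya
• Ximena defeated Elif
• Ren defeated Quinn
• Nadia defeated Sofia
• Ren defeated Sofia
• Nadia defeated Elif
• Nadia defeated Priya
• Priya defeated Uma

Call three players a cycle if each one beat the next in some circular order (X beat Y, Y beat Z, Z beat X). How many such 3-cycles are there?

11

Win totals: Sofia 4, Uma 1, Ren 8, Quinn 4, Ximena 5, Nadia 9, Diego 6, Priya 2, Elif 4, Liang 2.
A player with w wins dominates both others in C(w,2) triples; summing gives 6 + 0 + 28 + 6 + 10 + 36 + 15 + 1 + 6 + 1 = 109 transitive triples.
Total triples C(10,3) = 120, so cyclic triples = 120 − 109 = 11.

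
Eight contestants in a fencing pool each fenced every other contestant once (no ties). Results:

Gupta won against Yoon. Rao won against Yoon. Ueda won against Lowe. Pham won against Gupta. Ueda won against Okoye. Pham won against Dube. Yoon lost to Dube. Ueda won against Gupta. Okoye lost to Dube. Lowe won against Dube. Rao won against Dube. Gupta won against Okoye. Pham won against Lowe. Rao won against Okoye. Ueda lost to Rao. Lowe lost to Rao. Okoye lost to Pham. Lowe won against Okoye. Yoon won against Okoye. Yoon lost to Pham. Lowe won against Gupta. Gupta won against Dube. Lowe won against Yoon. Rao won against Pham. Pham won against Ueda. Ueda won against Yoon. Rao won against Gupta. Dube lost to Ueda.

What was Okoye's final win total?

Okoye's results: beat no one; lost to Pham, Lowe, Gupta, Dube, Rao, Ueda, Yoon.
That is 0 wins.

0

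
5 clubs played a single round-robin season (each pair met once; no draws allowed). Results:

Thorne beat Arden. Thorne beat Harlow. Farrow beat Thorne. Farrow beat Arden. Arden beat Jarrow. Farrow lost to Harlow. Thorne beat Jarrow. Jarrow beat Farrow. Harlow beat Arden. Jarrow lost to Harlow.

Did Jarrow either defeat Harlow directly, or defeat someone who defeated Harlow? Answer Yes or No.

Jarrow did not beat Harlow directly.
Jarrow beat Farrow, but each of them lost to Harlow. No two-step path.

No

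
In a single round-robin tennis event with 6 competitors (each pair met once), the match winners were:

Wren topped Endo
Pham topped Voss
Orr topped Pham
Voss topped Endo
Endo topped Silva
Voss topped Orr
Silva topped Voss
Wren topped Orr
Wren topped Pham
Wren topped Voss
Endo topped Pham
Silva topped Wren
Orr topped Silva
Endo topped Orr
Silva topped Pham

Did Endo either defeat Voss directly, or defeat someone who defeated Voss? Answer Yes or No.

Endo did not beat Voss directly.
Endo beat Orr, Silva, Pham. Of those, Silva beat Voss.

Yes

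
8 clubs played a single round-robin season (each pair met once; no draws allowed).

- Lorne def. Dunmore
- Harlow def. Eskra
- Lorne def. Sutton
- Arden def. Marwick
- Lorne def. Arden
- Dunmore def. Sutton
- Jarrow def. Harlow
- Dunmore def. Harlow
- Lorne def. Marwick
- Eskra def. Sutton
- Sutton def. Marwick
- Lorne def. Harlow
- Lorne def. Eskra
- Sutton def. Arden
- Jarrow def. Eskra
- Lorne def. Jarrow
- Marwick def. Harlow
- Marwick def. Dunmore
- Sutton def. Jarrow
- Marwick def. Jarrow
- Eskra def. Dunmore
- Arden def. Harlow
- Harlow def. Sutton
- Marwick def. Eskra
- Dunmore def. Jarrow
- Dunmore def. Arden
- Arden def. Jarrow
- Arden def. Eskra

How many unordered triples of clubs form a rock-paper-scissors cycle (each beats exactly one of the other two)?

Win totals: Lorne 7, Eskra 2, Jarrow 2, Dunmore 4, Sutton 3, Harlow 2, Arden 4, Marwick 4.
A club with w wins dominates both others in C(w,2) triples; summing gives 21 + 1 + 1 + 6 + 3 + 1 + 6 + 6 = 45 transitive triples.
Total triples C(8,3) = 56, so cyclic triples = 56 − 45 = 11.

11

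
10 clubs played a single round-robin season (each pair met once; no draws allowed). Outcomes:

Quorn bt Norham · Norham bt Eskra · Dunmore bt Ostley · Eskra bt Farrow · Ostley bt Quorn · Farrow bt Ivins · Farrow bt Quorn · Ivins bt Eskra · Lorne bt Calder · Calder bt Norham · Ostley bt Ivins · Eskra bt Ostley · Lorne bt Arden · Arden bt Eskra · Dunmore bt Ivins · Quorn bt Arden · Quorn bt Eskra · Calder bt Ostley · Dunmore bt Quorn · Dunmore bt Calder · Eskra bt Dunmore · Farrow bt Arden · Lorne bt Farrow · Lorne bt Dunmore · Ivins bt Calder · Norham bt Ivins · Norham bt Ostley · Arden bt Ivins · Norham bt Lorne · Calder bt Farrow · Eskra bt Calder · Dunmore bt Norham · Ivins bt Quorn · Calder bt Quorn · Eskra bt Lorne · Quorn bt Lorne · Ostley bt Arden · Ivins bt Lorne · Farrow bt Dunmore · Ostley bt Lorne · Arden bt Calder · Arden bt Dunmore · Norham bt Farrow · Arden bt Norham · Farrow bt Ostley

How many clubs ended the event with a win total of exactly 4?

Win totals: Quorn 4, Eskra 5, Ivins 4, Calder 4, Norham 5, Ostley 4, Lorne 4, Arden 5, Dunmore 5, Farrow 5.
Exactly 4: Quorn, Ivins, Calder, Ostley, Lorne — 5 clubs.

5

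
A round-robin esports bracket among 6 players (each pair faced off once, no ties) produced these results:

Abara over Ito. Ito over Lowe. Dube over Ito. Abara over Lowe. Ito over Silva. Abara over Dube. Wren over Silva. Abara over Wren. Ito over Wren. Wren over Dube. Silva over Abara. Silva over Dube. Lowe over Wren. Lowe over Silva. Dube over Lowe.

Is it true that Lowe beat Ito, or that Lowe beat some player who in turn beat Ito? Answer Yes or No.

No

Lowe did not beat Ito directly.
Lowe beat Wren, Silva, but each of them lost to Ito. No two-step path.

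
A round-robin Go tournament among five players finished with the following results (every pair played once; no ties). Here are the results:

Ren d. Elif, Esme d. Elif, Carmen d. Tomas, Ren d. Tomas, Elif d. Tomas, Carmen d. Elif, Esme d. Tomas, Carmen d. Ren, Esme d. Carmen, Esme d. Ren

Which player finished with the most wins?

Win totals: Elif 1, Esme 4, Ren 2, Carmen 3, Tomas 0.
Esme leads with 4 wins (next highest: 3).

Esme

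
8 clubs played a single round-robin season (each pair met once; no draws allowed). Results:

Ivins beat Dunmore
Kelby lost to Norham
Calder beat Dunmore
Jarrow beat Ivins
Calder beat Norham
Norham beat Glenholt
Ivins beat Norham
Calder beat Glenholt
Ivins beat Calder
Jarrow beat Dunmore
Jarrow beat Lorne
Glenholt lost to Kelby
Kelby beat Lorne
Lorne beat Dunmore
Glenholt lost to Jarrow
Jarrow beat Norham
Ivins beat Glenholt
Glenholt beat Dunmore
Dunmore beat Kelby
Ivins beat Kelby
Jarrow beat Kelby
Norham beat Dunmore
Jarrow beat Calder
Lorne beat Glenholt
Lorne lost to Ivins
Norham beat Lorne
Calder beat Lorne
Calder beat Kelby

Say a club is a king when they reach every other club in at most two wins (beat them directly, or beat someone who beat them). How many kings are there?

1

Dunmore cannot reach Calder, Ivins, Norham, Jarrow in two steps.
Lorne cannot reach Calder, Ivins, Norham, Jarrow in two steps.
Calder cannot reach Ivins, Jarrow in two steps.
Glenholt cannot reach Lorne, Calder, Ivins, Norham, Jarrow in two steps.
Ivins cannot reach Jarrow in two steps.
Norham cannot reach Calder, Ivins, Jarrow in two steps.
Jarrow reaches everyone (king).
Kelby cannot reach Calder, Ivins, Norham, Jarrow in two steps.
Kings: Jarrow — 1.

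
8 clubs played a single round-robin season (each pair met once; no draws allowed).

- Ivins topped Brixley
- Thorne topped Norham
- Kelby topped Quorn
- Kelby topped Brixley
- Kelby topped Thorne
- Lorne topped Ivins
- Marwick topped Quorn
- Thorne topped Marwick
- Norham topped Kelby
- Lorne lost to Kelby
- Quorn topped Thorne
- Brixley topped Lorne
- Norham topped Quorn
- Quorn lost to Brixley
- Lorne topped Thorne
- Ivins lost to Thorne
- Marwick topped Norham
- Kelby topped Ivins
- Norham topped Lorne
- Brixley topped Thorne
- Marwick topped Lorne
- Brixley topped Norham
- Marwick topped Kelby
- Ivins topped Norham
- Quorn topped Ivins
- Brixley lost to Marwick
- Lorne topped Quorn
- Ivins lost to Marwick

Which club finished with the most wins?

Win totals: Lorne 3, Ivins 2, Quorn 2, Marwick 6, Kelby 5, Norham 3, Brixley 4, Thorne 3.
Marwick leads with 6 wins (next highest: 5).

Marwick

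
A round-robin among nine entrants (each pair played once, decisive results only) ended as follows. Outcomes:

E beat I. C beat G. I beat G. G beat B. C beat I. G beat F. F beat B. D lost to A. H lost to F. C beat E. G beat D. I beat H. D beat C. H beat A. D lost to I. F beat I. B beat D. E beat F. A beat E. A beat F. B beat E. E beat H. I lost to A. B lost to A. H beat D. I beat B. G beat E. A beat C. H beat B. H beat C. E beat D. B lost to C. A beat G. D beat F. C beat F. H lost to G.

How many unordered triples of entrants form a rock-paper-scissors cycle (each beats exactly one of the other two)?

Win totals: A 7, B 2, C 5, D 2, E 4, F 3, G 5, H 4, I 4.
An entrant with w wins dominates both others in C(w,2) triples; summing gives 21 + 1 + 10 + 1 + 6 + 3 + 10 + 6 + 6 = 64 transitive triples.
Total triples C(9,3) = 84, so cyclic triples = 84 − 64 = 20.

20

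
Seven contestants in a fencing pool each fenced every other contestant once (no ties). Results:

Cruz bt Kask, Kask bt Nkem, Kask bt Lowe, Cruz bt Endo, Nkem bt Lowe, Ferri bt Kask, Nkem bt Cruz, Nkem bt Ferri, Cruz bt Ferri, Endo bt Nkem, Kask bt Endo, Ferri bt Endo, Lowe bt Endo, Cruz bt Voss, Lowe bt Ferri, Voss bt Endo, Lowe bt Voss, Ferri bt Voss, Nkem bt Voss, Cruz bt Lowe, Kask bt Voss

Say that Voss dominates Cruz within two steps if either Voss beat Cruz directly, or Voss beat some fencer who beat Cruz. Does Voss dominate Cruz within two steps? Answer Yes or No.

Voss did not beat Cruz directly.
Voss beat Endo, but each of them lost to Cruz. No two-step path.

No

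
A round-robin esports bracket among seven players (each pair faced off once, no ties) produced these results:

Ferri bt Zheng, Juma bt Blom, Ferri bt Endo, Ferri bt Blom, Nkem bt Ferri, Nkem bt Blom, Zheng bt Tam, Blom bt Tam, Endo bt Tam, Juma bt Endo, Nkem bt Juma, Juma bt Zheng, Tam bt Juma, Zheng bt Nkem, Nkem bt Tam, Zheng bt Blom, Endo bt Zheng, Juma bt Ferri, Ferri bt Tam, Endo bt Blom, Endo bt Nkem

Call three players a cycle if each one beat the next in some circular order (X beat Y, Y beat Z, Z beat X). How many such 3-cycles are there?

8

Win totals: Juma 4, Blom 1, Tam 1, Nkem 4, Zheng 3, Ferri 4, Endo 4.
A player with w wins dominates both others in C(w,2) triples; summing gives 6 + 0 + 0 + 6 + 3 + 6 + 6 = 27 transitive triples.
Total triples C(7,3) = 35, so cyclic triples = 35 − 27 = 8.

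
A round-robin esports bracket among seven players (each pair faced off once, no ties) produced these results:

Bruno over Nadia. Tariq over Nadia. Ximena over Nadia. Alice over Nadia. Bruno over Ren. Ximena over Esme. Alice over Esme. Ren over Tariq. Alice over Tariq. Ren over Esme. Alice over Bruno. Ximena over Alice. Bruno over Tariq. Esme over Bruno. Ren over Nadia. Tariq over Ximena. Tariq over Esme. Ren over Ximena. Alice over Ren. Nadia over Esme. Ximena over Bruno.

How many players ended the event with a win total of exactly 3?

2

Win totals: Alice 5, Nadia 1, Bruno 3, Tariq 3, Ximena 4, Ren 4, Esme 1.
Exactly 3: Bruno, Tariq — 2 players.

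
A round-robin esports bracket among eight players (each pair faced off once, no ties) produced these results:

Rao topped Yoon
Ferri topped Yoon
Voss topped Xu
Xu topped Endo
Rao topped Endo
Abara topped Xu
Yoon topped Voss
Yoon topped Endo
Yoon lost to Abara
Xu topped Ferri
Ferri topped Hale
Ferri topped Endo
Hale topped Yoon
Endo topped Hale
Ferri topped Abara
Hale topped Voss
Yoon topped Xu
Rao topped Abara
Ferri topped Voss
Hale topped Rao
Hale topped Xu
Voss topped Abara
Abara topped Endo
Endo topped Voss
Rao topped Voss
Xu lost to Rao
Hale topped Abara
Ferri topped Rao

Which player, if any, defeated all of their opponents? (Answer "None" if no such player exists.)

Highest win total is Ferri with 6 (out of 7 possible).
Ferri lost to Xu, so no player went undefeated.

None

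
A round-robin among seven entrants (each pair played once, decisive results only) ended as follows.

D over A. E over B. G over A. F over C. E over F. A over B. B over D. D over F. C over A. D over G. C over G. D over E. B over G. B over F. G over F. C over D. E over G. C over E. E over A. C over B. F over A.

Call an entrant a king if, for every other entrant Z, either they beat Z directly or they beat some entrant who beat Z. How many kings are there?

A cannot reach C, E in two steps.
B reaches everyone (king).
C reaches everyone (king).
D reaches everyone (king).
E reaches everyone (king).
F reaches everyone (king).
G cannot reach D, E in two steps.
Kings: B, C, D, E, F — 5.

5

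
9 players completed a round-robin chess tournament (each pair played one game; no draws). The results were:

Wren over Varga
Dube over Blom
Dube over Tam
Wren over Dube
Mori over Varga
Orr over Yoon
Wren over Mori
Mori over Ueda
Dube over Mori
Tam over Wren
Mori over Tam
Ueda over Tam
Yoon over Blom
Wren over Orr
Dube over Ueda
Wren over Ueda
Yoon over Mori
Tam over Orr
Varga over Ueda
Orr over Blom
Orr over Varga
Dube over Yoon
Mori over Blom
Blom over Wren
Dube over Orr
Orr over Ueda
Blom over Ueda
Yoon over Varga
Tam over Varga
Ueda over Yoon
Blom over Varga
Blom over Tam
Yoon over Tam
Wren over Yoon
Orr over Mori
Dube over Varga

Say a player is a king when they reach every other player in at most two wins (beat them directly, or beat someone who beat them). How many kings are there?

Wren reaches everyone (king).
Tam reaches everyone (king).
Ueda cannot reach Dube in two steps.
Mori cannot reach Dube in two steps.
Dube reaches everyone (king).
Orr cannot reach Dube in two steps.
Yoon cannot reach Dube in two steps.
Varga cannot reach Wren, Mori, Dube, Orr, Blom in two steps.
Blom reaches everyone (king).
Kings: Wren, Tam, Dube, Blom — 4.

4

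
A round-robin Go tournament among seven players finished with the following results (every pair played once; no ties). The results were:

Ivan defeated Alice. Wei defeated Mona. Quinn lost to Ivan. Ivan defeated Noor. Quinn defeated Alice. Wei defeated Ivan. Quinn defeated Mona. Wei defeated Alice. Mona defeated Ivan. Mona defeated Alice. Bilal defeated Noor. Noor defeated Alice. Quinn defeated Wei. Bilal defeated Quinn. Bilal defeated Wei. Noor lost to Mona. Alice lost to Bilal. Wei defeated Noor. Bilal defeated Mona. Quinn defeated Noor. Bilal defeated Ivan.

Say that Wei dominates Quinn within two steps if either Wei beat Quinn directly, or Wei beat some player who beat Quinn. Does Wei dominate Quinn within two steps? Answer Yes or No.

Yes

Wei did not beat Quinn directly.
Wei beat Noor, Alice, Mona, Ivan. Of those, Ivan beat Quinn.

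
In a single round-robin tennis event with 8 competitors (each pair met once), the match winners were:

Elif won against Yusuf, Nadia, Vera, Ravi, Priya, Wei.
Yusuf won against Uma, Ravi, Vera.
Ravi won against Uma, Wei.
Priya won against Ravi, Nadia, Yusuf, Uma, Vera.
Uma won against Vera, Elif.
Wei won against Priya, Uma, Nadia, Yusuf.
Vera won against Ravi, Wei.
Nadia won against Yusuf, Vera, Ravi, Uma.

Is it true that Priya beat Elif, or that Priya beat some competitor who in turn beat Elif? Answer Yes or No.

Yes

Priya did not beat Elif directly.
Priya beat Uma, Ravi, Vera, Yusuf, Nadia. Of those, Uma beat Elif.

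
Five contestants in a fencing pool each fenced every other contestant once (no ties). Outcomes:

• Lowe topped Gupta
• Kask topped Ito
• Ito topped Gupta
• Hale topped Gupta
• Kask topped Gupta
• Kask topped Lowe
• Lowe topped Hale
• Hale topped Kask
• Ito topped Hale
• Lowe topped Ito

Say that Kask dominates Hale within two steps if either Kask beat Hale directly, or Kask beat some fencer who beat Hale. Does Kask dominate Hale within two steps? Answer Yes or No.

Yes

Kask did not beat Hale directly.
Kask beat Lowe, Ito, Gupta. Of those, Lowe beat Hale.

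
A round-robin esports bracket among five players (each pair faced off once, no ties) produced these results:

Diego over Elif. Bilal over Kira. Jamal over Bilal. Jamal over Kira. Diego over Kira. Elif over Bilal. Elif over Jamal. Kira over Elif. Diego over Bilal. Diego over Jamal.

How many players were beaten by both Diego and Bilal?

1

Diego beat: Jamal, Elif, Kira, Bilal.
Bilal beat: Kira.
Both beat: Kira — 1.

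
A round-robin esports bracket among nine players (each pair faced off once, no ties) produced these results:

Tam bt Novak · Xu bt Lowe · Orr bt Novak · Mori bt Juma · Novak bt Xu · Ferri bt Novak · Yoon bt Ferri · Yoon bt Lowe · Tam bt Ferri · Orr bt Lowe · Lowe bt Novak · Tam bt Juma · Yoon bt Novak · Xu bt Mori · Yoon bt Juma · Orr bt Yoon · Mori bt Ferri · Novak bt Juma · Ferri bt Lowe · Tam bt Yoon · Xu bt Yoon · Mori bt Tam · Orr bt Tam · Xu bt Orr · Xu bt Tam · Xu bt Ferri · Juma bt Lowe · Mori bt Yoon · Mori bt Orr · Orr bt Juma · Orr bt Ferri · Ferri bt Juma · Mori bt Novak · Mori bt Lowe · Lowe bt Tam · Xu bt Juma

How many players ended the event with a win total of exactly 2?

2

Win totals: Novak 2, Xu 7, Tam 4, Mori 7, Lowe 2, Juma 1, Yoon 4, Orr 6, Ferri 3.
Exactly 2: Novak, Lowe — 2 players.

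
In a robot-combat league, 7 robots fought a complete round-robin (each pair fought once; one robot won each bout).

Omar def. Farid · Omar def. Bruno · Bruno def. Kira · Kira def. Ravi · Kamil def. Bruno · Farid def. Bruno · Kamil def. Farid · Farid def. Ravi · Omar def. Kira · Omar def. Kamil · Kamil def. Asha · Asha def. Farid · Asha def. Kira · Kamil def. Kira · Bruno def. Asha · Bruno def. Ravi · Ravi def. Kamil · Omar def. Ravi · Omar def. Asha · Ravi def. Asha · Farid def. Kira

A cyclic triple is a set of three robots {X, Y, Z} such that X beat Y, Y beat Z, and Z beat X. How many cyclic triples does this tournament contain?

Win totals: Kira 1, Bruno 3, Farid 3, Omar 6, Kamil 4, Asha 2, Ravi 2.
A robot with w wins dominates both others in C(w,2) triples; summing gives 0 + 3 + 3 + 15 + 6 + 1 + 1 = 29 transitive triples.
Total triples C(7,3) = 35, so cyclic triples = 35 − 29 = 6.

6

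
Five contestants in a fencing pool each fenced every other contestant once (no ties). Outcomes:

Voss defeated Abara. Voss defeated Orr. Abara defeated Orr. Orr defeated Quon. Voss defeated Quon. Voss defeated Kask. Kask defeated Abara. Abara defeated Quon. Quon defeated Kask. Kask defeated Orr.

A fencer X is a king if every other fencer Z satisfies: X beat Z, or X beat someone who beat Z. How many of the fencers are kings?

Abara cannot reach Voss in two steps.
Orr cannot reach Abara, Voss in two steps.
Kask cannot reach Voss in two steps.
Quon cannot reach Voss in two steps.
Voss reaches everyone (king).
Kings: Voss — 1.

1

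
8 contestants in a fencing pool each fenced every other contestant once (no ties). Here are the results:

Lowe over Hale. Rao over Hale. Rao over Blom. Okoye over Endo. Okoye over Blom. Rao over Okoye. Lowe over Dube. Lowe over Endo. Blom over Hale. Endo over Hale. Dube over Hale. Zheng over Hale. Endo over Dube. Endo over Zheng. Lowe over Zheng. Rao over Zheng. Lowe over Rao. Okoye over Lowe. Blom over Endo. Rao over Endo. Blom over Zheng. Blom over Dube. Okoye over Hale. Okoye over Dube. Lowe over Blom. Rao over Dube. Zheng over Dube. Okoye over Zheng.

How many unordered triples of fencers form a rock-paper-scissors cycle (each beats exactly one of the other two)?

Win totals: Zheng 2, Hale 0, Blom 4, Okoye 6, Endo 3, Dube 1, Lowe 6, Rao 6.
A fencer with w wins dominates both others in C(w,2) triples; summing gives 1 + 0 + 6 + 15 + 3 + 0 + 15 + 15 = 55 transitive triples.
Total triples C(8,3) = 56, so cyclic triples = 56 − 55 = 1.

1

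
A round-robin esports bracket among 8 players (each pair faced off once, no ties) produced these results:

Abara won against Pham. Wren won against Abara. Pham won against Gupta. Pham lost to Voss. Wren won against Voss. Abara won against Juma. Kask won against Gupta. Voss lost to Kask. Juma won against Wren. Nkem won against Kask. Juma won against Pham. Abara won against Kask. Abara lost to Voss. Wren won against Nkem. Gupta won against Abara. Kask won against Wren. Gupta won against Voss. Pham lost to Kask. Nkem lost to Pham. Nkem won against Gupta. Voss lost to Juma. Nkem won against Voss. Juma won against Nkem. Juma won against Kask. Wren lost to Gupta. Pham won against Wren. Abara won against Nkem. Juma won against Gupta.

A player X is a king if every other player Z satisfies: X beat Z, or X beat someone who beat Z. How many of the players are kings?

Juma reaches everyone (king).
Nkem cannot reach Juma in two steps.
Pham cannot reach Juma in two steps.
Abara reaches everyone (king).
Voss reaches everyone (king).
Kask cannot reach Juma in two steps.
Wren reaches everyone (king).
Gupta reaches everyone (king).
Kings: Juma, Abara, Voss, Wren, Gupta — 5.

5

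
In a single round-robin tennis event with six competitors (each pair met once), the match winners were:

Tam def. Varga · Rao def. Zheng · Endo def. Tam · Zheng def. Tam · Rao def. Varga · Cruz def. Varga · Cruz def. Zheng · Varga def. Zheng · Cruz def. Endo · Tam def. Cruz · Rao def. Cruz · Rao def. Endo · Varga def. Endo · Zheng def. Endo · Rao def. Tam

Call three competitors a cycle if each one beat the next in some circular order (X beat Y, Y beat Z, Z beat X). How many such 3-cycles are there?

Of the C(6,3) = 20 triples, the cyclic ones are: {Zheng, Tam, Cruz}; {Zheng, Tam, Varga}; {Tam, Cruz, Endo}; {Tam, Varga, Endo}.
That is 4.

4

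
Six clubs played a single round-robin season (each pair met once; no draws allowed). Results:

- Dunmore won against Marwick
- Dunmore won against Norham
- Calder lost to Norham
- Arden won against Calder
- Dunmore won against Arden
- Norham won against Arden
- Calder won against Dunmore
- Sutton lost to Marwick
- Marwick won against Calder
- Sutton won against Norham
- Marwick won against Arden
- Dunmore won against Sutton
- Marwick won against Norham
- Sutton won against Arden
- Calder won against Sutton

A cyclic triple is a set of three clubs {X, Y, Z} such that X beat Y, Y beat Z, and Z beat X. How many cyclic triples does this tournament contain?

5

Of the C(6,3) = 20 triples, the cyclic ones are: {Marwick, Dunmore, Calder}; {Sutton, Norham, Calder}; {Sutton, Arden, Calder}; {Norham, Dunmore, Calder}; {Dunmore, Arden, Calder}.
That is 5.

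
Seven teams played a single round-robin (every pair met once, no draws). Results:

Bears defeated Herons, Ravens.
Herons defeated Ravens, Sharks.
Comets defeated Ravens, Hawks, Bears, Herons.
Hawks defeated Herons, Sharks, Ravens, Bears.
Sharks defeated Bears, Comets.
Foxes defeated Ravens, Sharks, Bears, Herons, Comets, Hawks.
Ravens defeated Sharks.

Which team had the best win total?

Win totals: Bears 2, Herons 2, Hawks 4, Comets 4, Sharks 2, Ravens 1, Foxes 6.
Foxes leads with 6 wins (next highest: 4).

Foxes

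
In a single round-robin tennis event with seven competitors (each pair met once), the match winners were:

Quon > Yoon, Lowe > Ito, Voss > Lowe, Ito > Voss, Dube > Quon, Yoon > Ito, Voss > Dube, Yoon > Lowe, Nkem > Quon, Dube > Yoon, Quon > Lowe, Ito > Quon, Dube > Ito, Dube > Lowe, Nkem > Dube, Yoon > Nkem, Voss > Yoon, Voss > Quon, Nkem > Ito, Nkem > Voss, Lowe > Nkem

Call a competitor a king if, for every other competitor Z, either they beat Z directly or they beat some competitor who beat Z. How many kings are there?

4

Yoon reaches everyone (king).
Ito cannot reach Nkem in two steps.
Dube reaches everyone (king).
Lowe cannot reach Yoon in two steps.
Voss reaches everyone (king).
Nkem reaches everyone (king).
Quon cannot reach Dube, Voss in two steps.
Kings: Yoon, Dube, Voss, Nkem — 4.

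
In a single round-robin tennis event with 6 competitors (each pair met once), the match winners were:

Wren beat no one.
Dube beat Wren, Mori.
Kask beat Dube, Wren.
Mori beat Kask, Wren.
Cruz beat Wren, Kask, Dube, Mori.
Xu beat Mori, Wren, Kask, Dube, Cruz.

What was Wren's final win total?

0

Wren's results: beat no one; lost to Kask, Cruz, Mori, Xu, Dube.
That is 0 wins.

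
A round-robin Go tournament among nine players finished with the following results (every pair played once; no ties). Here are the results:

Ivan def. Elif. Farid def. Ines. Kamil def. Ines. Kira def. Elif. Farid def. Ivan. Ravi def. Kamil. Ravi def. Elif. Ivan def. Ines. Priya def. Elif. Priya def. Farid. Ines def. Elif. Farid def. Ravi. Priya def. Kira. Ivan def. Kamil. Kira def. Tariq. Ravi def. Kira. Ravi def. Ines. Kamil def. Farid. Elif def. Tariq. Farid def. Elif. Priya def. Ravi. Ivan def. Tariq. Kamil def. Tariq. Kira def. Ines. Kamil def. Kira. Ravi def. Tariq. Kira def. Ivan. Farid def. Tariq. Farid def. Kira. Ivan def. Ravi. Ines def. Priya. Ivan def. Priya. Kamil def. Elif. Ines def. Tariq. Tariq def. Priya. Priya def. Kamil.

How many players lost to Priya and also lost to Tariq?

0

Priya beat: Kamil, Kira, Ravi, Elif, Farid.
Tariq beat: Priya.
No one was beaten by both.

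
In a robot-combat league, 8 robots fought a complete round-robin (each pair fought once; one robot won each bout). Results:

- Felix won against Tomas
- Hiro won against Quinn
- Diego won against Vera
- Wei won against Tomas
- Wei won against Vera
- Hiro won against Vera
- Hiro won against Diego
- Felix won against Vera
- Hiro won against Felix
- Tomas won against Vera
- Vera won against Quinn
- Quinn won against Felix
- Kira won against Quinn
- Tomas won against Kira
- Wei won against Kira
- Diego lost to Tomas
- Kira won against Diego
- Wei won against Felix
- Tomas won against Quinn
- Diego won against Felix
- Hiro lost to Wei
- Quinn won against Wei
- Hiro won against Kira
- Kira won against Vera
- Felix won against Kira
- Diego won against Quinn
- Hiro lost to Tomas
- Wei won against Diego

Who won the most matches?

Wei

Win totals: Diego 3, Tomas 5, Kira 3, Vera 1, Quinn 2, Wei 6, Felix 3, Hiro 5.
Wei leads with 6 wins (next highest: 5).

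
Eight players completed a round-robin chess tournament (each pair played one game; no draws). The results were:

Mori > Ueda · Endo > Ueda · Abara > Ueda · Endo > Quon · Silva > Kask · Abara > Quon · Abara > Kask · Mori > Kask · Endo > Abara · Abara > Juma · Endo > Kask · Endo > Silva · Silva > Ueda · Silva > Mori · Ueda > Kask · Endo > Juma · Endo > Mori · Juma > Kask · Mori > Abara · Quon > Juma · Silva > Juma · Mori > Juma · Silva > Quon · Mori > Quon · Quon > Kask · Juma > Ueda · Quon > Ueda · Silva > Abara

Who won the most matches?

Win totals: Kask 0, Juma 2, Abara 4, Silva 6, Ueda 1, Endo 7, Quon 3, Mori 5.
Endo leads with 7 wins (next highest: 6).

Endo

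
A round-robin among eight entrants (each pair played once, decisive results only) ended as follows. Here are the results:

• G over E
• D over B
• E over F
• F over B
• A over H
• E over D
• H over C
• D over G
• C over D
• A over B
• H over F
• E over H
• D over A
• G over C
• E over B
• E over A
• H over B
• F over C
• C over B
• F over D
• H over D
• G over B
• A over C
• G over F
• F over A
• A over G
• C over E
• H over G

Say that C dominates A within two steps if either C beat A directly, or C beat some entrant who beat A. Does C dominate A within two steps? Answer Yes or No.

Yes

C did not beat A directly.
C beat B, D, E. Of those, D beat A.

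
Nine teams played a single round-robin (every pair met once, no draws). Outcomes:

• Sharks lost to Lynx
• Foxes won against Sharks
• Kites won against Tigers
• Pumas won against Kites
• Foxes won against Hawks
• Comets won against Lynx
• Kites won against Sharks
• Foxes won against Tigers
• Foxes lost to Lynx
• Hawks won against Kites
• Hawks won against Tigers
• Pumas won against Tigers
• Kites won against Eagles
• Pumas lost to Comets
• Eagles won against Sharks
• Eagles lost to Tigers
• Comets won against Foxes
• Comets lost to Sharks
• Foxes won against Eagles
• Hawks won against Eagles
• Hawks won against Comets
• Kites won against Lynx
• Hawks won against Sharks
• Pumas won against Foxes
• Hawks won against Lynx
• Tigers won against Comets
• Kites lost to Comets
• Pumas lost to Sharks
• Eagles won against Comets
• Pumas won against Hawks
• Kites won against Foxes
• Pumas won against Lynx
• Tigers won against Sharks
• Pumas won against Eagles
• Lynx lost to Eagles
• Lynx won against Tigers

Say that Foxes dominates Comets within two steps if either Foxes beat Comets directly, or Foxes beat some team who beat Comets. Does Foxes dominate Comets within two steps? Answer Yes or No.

Foxes did not beat Comets directly.
Foxes beat Hawks, Eagles, Sharks, Tigers. Of those, Hawks beat Comets.

Yes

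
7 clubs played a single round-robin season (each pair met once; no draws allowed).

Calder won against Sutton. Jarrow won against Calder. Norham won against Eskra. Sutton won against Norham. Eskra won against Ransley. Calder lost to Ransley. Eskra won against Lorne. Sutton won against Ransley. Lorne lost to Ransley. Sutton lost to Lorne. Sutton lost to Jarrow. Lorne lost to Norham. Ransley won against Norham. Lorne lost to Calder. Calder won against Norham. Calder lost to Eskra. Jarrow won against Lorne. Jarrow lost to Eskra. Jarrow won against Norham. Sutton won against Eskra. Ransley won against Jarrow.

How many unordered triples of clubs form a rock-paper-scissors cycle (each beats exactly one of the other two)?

Win totals: Ransley 4, Norham 2, Lorne 1, Sutton 3, Jarrow 4, Eskra 4, Calder 3.
A club with w wins dominates both others in C(w,2) triples; summing gives 6 + 1 + 0 + 3 + 6 + 6 + 3 = 25 transitive triples.
Total triples C(7,3) = 35, so cyclic triples = 35 − 25 = 10.

10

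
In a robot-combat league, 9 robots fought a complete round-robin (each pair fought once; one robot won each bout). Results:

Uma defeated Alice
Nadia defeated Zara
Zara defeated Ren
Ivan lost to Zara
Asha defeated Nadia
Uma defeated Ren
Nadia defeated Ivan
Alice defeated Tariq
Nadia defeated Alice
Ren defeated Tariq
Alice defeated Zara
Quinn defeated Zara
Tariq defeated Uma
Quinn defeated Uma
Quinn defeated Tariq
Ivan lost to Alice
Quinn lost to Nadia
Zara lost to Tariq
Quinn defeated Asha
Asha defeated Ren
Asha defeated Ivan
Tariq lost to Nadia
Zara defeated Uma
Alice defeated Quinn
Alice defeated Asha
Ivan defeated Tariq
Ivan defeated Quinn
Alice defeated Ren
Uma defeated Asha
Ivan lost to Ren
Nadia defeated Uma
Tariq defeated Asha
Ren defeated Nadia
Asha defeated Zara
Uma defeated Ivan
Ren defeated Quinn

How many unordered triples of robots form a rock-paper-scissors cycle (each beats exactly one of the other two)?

23

Win totals: Uma 4, Alice 6, Ivan 2, Ren 4, Quinn 4, Nadia 6, Zara 3, Tariq 3, Asha 4.
A robot with w wins dominates both others in C(w,2) triples; summing gives 6 + 15 + 1 + 6 + 6 + 15 + 3 + 3 + 6 = 61 transitive triples.
Total triples C(9,3) = 84, so cyclic triples = 84 − 61 = 23.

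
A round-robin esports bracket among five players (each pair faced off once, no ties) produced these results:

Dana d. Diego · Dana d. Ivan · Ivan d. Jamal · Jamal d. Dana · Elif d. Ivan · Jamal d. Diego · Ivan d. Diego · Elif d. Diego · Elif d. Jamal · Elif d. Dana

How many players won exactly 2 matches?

Win totals: Jamal 2, Elif 4, Dana 2, Ivan 2, Diego 0.
Exactly 2: Jamal, Dana, Ivan — 3 players.

3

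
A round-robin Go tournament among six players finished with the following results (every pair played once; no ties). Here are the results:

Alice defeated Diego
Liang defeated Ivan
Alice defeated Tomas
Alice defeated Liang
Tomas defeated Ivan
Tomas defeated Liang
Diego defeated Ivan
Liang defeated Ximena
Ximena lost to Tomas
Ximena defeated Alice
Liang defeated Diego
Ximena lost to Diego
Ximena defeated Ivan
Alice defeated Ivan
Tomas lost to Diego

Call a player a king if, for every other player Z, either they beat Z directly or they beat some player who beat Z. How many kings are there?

5

Ivan cannot reach Liang, Alice, Ximena, Diego, Tomas in two steps.
Liang reaches everyone (king).
Alice reaches everyone (king).
Ximena reaches everyone (king).
Diego reaches everyone (king).
Tomas reaches everyone (king).
Kings: Liang, Alice, Ximena, Diego, Tomas — 5.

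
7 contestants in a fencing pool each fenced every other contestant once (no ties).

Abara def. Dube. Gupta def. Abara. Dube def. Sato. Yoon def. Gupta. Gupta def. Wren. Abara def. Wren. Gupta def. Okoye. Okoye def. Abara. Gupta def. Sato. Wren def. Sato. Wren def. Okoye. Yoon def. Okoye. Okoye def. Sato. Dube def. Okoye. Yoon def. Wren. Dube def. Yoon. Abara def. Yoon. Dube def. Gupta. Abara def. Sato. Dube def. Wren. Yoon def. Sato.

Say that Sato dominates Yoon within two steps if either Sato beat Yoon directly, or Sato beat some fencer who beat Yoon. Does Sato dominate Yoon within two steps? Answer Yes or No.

Sato did not beat Yoon directly.
Sato beat no one, so there is no intermediate fencer.

No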